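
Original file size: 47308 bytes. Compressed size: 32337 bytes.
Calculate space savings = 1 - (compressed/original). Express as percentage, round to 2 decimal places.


ratio = compressed/original = 32337/47308 = 0.683542
savings = 1 - ratio = 1 - 0.683542 = 0.316458
as a percentage: 0.316458 * 100 = 31.65%

Space savings = 1 - 32337/47308 = 31.65%


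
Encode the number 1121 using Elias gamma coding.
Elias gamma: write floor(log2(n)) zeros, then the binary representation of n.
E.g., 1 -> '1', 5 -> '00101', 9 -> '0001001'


num_bits = floor(log2(1121)) + 1 = 11
leading_zeros = num_bits - 1 = 10
binary(1121) = 10001100001

Elias gamma(1121) = '0000000000' + '10001100001' = 000000000010001100001 (21 bits)


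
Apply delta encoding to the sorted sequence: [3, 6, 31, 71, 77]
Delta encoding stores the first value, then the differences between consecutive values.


First value: 3
Deltas:
  6 - 3 = 3
  31 - 6 = 25
  71 - 31 = 40
  77 - 71 = 6


Delta encoded: [3, 3, 25, 40, 6]


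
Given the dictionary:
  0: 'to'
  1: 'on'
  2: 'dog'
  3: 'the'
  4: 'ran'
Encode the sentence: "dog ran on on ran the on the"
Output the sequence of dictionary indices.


Look up each word in the dictionary:
  'dog' -> 2
  'ran' -> 4
  'on' -> 1
  'on' -> 1
  'ran' -> 4
  'the' -> 3
  'on' -> 1
  'the' -> 3

Encoded: [2, 4, 1, 1, 4, 3, 1, 3]


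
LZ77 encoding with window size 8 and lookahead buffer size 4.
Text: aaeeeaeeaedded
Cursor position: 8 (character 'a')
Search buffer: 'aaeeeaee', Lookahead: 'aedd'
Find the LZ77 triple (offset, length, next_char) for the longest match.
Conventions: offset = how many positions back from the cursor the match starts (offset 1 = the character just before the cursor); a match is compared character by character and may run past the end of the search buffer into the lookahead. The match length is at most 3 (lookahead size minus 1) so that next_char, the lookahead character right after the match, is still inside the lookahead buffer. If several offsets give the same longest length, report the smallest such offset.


Try each offset into the search buffer:
  offset=1 (pos 7, char 'e'): match length 0
  offset=2 (pos 6, char 'e'): match length 0
  offset=3 (pos 5, char 'a'): match length 2
  offset=4 (pos 4, char 'e'): match length 0
  offset=5 (pos 3, char 'e'): match length 0
  offset=6 (pos 2, char 'e'): match length 0
  offset=7 (pos 1, char 'a'): match length 2
  offset=8 (pos 0, char 'a'): match length 1
Longest match has length 2, found at offsets 3, 7; take the smallest, offset 3.
next_char = character at position 8 + 2 = 10 -> 'd'

Best match: offset=3, length=2 (matching 'ae' starting at position 5)
LZ77 triple: (3, 2, 'd')


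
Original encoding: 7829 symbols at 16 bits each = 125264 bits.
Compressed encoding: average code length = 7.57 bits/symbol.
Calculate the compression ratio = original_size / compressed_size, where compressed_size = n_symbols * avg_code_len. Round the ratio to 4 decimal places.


original_size = n_symbols * orig_bits = 7829 * 16 = 125264 bits
compressed_size = n_symbols * avg_code_len = 7829 * 7.57 = 59265.53 bits
ratio = original_size / compressed_size = 125264 / 59265.53 = 2.1136

Compression ratio = 2.1136


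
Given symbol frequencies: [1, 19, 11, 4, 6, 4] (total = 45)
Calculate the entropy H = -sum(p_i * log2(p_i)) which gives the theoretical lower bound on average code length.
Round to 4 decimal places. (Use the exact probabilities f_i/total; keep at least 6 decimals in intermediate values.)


Per-symbol terms -p_i * log2(p_i) with p_i = f_i/45:
  p = 1/45 = 0.022222: log2(p) = -5.491853, -p*log2(p) = 0.122041
  p = 19/45 = 0.422222: log2(p) = -1.243926, -p*log2(p) = 0.525213
  p = 11/45 = 0.244444: log2(p) = -2.032421, -p*log2(p) = 0.496814
  p = 4/45 = 0.088889: log2(p) = -3.491853, -p*log2(p) = 0.310387
  p = 6/45 = 0.133333: log2(p) = -2.906891, -p*log2(p) = 0.387585
  p = 4/45 = 0.088889: log2(p) = -3.491853, -p*log2(p) = 0.310387
H = 0.122041 + 0.525213 + 0.496814 + 0.310387 + 0.387585 + 0.310387 = 2.152427

H = 2.1524 bits/symbol


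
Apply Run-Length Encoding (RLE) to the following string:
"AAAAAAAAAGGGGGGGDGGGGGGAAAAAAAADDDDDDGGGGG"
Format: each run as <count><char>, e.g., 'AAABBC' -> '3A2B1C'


Scanning runs left to right:
  i=0: run of 'A' x 9 -> '9A'
  i=9: run of 'G' x 7 -> '7G'
  i=16: run of 'D' x 1 -> '1D'
  i=17: run of 'G' x 6 -> '6G'
  i=23: run of 'A' x 8 -> '8A'
  i=31: run of 'D' x 6 -> '6D'
  i=37: run of 'G' x 5 -> '5G'

RLE = 9A7G1D6G8A6D5G


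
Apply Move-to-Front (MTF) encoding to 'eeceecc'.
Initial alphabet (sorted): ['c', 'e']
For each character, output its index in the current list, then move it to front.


MTF encoding:
'e': index 1 in ['c', 'e'] -> ['e', 'c']
'e': index 0 in ['e', 'c'] -> ['e', 'c']
'c': index 1 in ['e', 'c'] -> ['c', 'e']
'e': index 1 in ['c', 'e'] -> ['e', 'c']
'e': index 0 in ['e', 'c'] -> ['e', 'c']
'c': index 1 in ['e', 'c'] -> ['c', 'e']
'c': index 0 in ['c', 'e'] -> ['c', 'e']


Output: [1, 0, 1, 1, 0, 1, 0]


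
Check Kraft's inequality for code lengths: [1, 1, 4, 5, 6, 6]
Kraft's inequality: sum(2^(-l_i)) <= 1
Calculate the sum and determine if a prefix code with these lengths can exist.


Sum = 2^(-1) + 2^(-1) + 2^(-4) + 2^(-5) + 2^(-6) + 2^(-6)
    = 0.5 + 0.5 + 0.0625 + 0.03125 + 0.015625 + 0.015625
    = 72/64 = 1.125
Since 1.125 > 1, Kraft's inequality is NOT satisfied.
A prefix code with these lengths CANNOT exist.

Kraft sum = 1.125. Not satisfied.


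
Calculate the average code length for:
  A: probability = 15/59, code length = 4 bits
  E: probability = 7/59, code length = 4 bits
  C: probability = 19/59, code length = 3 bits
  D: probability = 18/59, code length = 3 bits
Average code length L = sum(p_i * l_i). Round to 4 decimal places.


Weighted contributions p_i * l_i:
  A: (15/59) * 4 = 60/59
  E: (7/59) * 4 = 28/59
  C: (19/59) * 3 = 57/59
  D: (18/59) * 3 = 54/59
Sum = (60 + 28 + 57 + 54)/59 = 199/59

L = 199/59 = 3.3729 bits/symbol


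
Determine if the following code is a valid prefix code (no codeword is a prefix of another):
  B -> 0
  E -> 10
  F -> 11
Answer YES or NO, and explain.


Checking each pair (does one codeword prefix another?):
  B='0' vs E='10': no prefix
  B='0' vs F='11': no prefix
  E='10' vs B='0': no prefix
  E='10' vs F='11': no prefix
  F='11' vs B='0': no prefix
  F='11' vs E='10': no prefix
No violation found over all pairs.

YES -- this is a valid prefix code. No codeword is a prefix of any other codeword.


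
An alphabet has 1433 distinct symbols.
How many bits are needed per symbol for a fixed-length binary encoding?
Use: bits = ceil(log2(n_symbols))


log2(1433) = 10.4848
Bracket: 2^10 = 1024 < 1433 <= 2^11 = 2048
So ceil(log2(1433)) = 11

bits = ceil(log2(1433)) = ceil(10.4848) = 11 bits


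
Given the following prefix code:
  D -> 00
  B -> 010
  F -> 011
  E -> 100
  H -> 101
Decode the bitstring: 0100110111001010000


Decoding step by step:
Bits 010 -> B
Bits 011 -> F
Bits 011 -> F
Bits 100 -> E
Bits 101 -> H
Bits 00 -> D
Bits 00 -> D


Decoded message: BFFEHDD


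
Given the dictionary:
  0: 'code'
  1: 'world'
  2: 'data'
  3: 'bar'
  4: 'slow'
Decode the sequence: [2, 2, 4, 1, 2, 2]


Look up each index in the dictionary:
  2 -> 'data'
  2 -> 'data'
  4 -> 'slow'
  1 -> 'world'
  2 -> 'data'
  2 -> 'data'

Decoded: "data data slow world data data"


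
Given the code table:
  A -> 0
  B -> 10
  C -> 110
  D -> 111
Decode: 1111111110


Decoding:
111 -> D
111 -> D
111 -> D
0 -> A


Result: DDDA


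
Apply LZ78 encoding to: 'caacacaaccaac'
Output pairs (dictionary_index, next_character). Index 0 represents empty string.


LZ78 encoding steps:
Dictionary: {0: ''}
Step 1: w='' (idx 0), next='c' -> output (0, 'c'), add 'c' as idx 1
Step 2: w='' (idx 0), next='a' -> output (0, 'a'), add 'a' as idx 2
Step 3: w='a' (idx 2), next='c' -> output (2, 'c'), add 'ac' as idx 3
Step 4: w='ac' (idx 3), next='a' -> output (3, 'a'), add 'aca' as idx 4
Step 5: w='ac' (idx 3), next='c' -> output (3, 'c'), add 'acc' as idx 5
Step 6: w='a' (idx 2), next='a' -> output (2, 'a'), add 'aa' as idx 6
Step 7: w='c' (idx 1), end of input -> output (1, '')


Encoded: [(0, 'c'), (0, 'a'), (2, 'c'), (3, 'a'), (3, 'c'), (2, 'a'), (1, '')]


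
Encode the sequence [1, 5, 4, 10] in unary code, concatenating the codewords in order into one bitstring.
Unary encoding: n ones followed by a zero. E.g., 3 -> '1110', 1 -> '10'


Encode each number as n ones followed by a terminating 0:
  1 -> 10 (2 bits)
  5 -> 111110 (6 bits)
  4 -> 11110 (5 bits)
  10 -> 11111111110 (11 bits)
Total length = 2 + 6 + 5 + 11 = 24 bits.

Unary([1, 5, 4, 10]) = 101111101111011111111110 (24 bits)


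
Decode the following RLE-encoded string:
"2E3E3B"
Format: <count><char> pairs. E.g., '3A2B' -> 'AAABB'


Expanding each <count><char> pair:
  2E -> 'EE'
  3E -> 'EEE'
  3B -> 'BBB'

Decoded = EEEEEBBB


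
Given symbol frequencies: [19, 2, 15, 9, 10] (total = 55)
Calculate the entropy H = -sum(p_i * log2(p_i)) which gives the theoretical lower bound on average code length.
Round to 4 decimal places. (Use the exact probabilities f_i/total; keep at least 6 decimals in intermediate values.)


Per-symbol terms -p_i * log2(p_i) with p_i = f_i/55:
  p = 19/55 = 0.345455: log2(p) = -1.533432, -p*log2(p) = 0.529731
  p = 2/55 = 0.036364: log2(p) = -4.781360, -p*log2(p) = 0.173868
  p = 15/55 = 0.272727: log2(p) = -1.874469, -p*log2(p) = 0.511219
  p = 9/55 = 0.163636: log2(p) = -2.611435, -p*log2(p) = 0.427326
  p = 10/55 = 0.181818: log2(p) = -2.459432, -p*log2(p) = 0.447169
H = 0.529731 + 0.173868 + 0.511219 + 0.427326 + 0.447169 = 2.089313

H = 2.0893 bits/symbol


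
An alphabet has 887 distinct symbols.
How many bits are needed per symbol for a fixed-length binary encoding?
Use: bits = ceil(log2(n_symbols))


log2(887) = 9.7928
Bracket: 2^9 = 512 < 887 <= 2^10 = 1024
So ceil(log2(887)) = 10

bits = ceil(log2(887)) = ceil(9.7928) = 10 bits


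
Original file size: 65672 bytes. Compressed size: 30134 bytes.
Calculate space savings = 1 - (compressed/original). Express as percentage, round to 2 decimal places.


ratio = compressed/original = 30134/65672 = 0.458856
savings = 1 - ratio = 1 - 0.458856 = 0.541144
as a percentage: 0.541144 * 100 = 54.11%

Space savings = 1 - 30134/65672 = 54.11%


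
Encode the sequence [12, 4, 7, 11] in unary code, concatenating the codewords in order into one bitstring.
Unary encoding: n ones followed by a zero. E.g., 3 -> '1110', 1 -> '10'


Encode each number as n ones followed by a terminating 0:
  12 -> 1111111111110 (13 bits)
  4 -> 11110 (5 bits)
  7 -> 11111110 (8 bits)
  11 -> 111111111110 (12 bits)
Total length = 13 + 5 + 8 + 12 = 38 bits.

Unary([12, 4, 7, 11]) = 11111111111101111011111110111111111110 (38 bits)


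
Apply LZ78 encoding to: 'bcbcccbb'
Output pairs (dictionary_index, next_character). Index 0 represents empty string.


LZ78 encoding steps:
Dictionary: {0: ''}
Step 1: w='' (idx 0), next='b' -> output (0, 'b'), add 'b' as idx 1
Step 2: w='' (idx 0), next='c' -> output (0, 'c'), add 'c' as idx 2
Step 3: w='b' (idx 1), next='c' -> output (1, 'c'), add 'bc' as idx 3
Step 4: w='c' (idx 2), next='c' -> output (2, 'c'), add 'cc' as idx 4
Step 5: w='b' (idx 1), next='b' -> output (1, 'b'), add 'bb' as idx 5


Encoded: [(0, 'b'), (0, 'c'), (1, 'c'), (2, 'c'), (1, 'b')]


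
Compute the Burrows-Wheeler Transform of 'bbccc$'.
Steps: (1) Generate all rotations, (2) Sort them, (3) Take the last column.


Rotations (sorted):
  0: $bbccc -> last char: c
  1: bbccc$ -> last char: $
  2: bccc$b -> last char: b
  3: c$bbcc -> last char: c
  4: cc$bbc -> last char: c
  5: ccc$bb -> last char: b


BWT = c$bccb


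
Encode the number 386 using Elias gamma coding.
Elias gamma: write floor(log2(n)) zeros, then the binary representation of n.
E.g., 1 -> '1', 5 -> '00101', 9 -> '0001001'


num_bits = floor(log2(386)) + 1 = 9
leading_zeros = num_bits - 1 = 8
binary(386) = 110000010

Elias gamma(386) = '00000000' + '110000010' = 00000000110000010 (17 bits)


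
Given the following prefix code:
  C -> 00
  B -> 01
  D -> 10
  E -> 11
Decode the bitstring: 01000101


Decoding step by step:
Bits 01 -> B
Bits 00 -> C
Bits 01 -> B
Bits 01 -> B


Decoded message: BCBB


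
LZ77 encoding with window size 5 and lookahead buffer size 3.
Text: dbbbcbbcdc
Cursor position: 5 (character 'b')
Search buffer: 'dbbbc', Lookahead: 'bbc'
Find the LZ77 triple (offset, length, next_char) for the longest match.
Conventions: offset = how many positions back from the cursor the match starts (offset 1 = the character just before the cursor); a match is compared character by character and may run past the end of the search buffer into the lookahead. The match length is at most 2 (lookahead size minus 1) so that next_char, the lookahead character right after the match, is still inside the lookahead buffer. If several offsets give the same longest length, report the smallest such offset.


Try each offset into the search buffer:
  offset=1 (pos 4, char 'c'): match length 0
  offset=2 (pos 3, char 'b'): match length 1
  offset=3 (pos 2, char 'b'): match length 2
  offset=4 (pos 1, char 'b'): match length 2
  offset=5 (pos 0, char 'd'): match length 0
Longest match has length 2, found at offsets 3, 4; take the smallest, offset 3.
next_char = character at position 5 + 2 = 7 -> 'c'

Best match: offset=3, length=2 (matching 'bb' starting at position 2)
LZ77 triple: (3, 2, 'c')


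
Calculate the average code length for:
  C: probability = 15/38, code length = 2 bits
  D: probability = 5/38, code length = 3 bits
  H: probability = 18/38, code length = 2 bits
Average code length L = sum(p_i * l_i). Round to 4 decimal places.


Weighted contributions p_i * l_i:
  C: (15/38) * 2 = 30/38
  D: (5/38) * 3 = 15/38
  H: (18/38) * 2 = 36/38
Sum = (30 + 15 + 36)/38 = 81/38

L = 81/38 = 2.1316 bits/symbol


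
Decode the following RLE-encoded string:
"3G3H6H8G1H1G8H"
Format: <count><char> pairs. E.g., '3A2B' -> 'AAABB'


Expanding each <count><char> pair:
  3G -> 'GGG'
  3H -> 'HHH'
  6H -> 'HHHHHH'
  8G -> 'GGGGGGGG'
  1H -> 'H'
  1G -> 'G'
  8H -> 'HHHHHHHH'

Decoded = GGGHHHHHHHHHGGGGGGGGHGHHHHHHHH


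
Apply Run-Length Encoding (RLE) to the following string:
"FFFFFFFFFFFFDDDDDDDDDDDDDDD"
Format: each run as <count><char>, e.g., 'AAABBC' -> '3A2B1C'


Scanning runs left to right:
  i=0: run of 'F' x 12 -> '12F'
  i=12: run of 'D' x 15 -> '15D'

RLE = 12F15D


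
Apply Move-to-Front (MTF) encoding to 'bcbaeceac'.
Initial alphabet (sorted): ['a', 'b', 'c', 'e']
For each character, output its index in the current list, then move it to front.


MTF encoding:
'b': index 1 in ['a', 'b', 'c', 'e'] -> ['b', 'a', 'c', 'e']
'c': index 2 in ['b', 'a', 'c', 'e'] -> ['c', 'b', 'a', 'e']
'b': index 1 in ['c', 'b', 'a', 'e'] -> ['b', 'c', 'a', 'e']
'a': index 2 in ['b', 'c', 'a', 'e'] -> ['a', 'b', 'c', 'e']
'e': index 3 in ['a', 'b', 'c', 'e'] -> ['e', 'a', 'b', 'c']
'c': index 3 in ['e', 'a', 'b', 'c'] -> ['c', 'e', 'a', 'b']
'e': index 1 in ['c', 'e', 'a', 'b'] -> ['e', 'c', 'a', 'b']
'a': index 2 in ['e', 'c', 'a', 'b'] -> ['a', 'e', 'c', 'b']
'c': index 2 in ['a', 'e', 'c', 'b'] -> ['c', 'a', 'e', 'b']


Output: [1, 2, 1, 2, 3, 3, 1, 2, 2]


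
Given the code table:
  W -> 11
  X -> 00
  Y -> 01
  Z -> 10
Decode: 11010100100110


Decoding:
11 -> W
01 -> Y
01 -> Y
00 -> X
10 -> Z
01 -> Y
10 -> Z


Result: WYYXZYZ


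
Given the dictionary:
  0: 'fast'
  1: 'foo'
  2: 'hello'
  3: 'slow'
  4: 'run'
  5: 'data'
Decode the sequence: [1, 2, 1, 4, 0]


Look up each index in the dictionary:
  1 -> 'foo'
  2 -> 'hello'
  1 -> 'foo'
  4 -> 'run'
  0 -> 'fast'

Decoded: "foo hello foo run fast"


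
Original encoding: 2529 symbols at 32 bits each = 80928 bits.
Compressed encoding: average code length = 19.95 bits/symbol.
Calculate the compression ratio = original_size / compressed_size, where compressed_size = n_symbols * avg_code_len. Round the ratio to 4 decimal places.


original_size = n_symbols * orig_bits = 2529 * 32 = 80928 bits
compressed_size = n_symbols * avg_code_len = 2529 * 19.95 = 50453.55 bits
ratio = original_size / compressed_size = 80928 / 50453.55 = 1.604

Compression ratio = 1.604


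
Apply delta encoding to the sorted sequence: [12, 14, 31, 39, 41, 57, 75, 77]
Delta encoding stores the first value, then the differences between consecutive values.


First value: 12
Deltas:
  14 - 12 = 2
  31 - 14 = 17
  39 - 31 = 8
  41 - 39 = 2
  57 - 41 = 16
  75 - 57 = 18
  77 - 75 = 2


Delta encoded: [12, 2, 17, 8, 2, 16, 18, 2]


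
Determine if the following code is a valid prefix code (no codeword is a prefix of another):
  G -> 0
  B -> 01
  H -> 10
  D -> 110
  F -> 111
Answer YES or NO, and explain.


Checking each pair (does one codeword prefix another?):
  G='0' vs B='01': prefix -- VIOLATION

NO -- this is NOT a valid prefix code. G (0) is a prefix of B (01).


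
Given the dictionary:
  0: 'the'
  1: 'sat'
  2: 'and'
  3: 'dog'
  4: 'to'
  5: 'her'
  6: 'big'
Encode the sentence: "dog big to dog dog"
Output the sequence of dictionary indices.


Look up each word in the dictionary:
  'dog' -> 3
  'big' -> 6
  'to' -> 4
  'dog' -> 3
  'dog' -> 3

Encoded: [3, 6, 4, 3, 3]


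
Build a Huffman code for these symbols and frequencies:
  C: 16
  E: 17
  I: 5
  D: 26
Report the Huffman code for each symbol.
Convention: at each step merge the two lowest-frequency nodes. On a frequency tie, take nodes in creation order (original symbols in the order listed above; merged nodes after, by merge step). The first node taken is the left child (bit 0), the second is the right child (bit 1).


Huffman tree construction:
Step 1: Merge I(5) + C(16) = 21
Step 2: Merge E(17) + (I+C)(21) = 38
Step 3: Merge D(26) + (E+(I+C))(38) = 64
Read each symbol's code off the tree from the root (left child = 0, right child = 1).

Codes:
  C: 111 (length 3)
  E: 10 (length 2)
  I: 110 (length 3)
  D: 0 (length 1)
Average code length: 123/64 = 1.9219 bits/symbol


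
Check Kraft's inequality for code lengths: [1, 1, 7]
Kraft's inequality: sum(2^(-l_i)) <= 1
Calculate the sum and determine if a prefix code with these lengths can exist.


Sum = 2^(-1) + 2^(-1) + 2^(-7)
    = 0.5 + 0.5 + 0.0078125
    = 129/128 = 1.0078125
Since 1.0078125 > 1, Kraft's inequality is NOT satisfied.
A prefix code with these lengths CANNOT exist.

Kraft sum = 1.0078125. Not satisfied.


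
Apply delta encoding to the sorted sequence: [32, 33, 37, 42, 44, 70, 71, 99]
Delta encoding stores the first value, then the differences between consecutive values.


First value: 32
Deltas:
  33 - 32 = 1
  37 - 33 = 4
  42 - 37 = 5
  44 - 42 = 2
  70 - 44 = 26
  71 - 70 = 1
  99 - 71 = 28


Delta encoded: [32, 1, 4, 5, 2, 26, 1, 28]


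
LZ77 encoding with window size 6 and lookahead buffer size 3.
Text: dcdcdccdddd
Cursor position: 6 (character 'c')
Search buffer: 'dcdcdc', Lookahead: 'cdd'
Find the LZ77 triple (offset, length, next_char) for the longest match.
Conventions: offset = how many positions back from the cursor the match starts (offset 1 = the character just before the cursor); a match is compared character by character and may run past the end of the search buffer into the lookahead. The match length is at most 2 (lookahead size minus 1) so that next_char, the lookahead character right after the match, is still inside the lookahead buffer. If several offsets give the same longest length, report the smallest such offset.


Try each offset into the search buffer:
  offset=1 (pos 5, char 'c'): match length 1
  offset=2 (pos 4, char 'd'): match length 0
  offset=3 (pos 3, char 'c'): match length 2
  offset=4 (pos 2, char 'd'): match length 0
  offset=5 (pos 1, char 'c'): match length 2
  offset=6 (pos 0, char 'd'): match length 0
Longest match has length 2, found at offsets 3, 5; take the smallest, offset 3.
next_char = character at position 6 + 2 = 8 -> 'd'

Best match: offset=3, length=2 (matching 'cd' starting at position 3)
LZ77 triple: (3, 2, 'd')


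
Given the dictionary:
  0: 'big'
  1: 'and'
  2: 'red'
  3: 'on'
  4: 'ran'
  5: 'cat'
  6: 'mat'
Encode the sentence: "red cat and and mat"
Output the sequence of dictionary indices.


Look up each word in the dictionary:
  'red' -> 2
  'cat' -> 5
  'and' -> 1
  'and' -> 1
  'mat' -> 6

Encoded: [2, 5, 1, 1, 6]


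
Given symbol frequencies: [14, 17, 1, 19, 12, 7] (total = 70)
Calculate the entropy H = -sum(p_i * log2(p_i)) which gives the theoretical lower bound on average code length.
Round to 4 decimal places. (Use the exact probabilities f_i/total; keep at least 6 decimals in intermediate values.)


Per-symbol terms -p_i * log2(p_i) with p_i = f_i/70:
  p = 14/70 = 0.200000: log2(p) = -2.321928, -p*log2(p) = 0.464386
  p = 17/70 = 0.242857: log2(p) = -2.041820, -p*log2(p) = 0.495871
  p = 1/70 = 0.014286: log2(p) = -6.129283, -p*log2(p) = 0.087561
  p = 19/70 = 0.271429: log2(p) = -1.881356, -p*log2(p) = 0.510654
  p = 12/70 = 0.171429: log2(p) = -2.544321, -p*log2(p) = 0.436169
  p = 7/70 = 0.100000: log2(p) = -3.321928, -p*log2(p) = 0.332193
H = 0.464386 + 0.495871 + 0.087561 + 0.510654 + 0.436169 + 0.332193 = 2.326834

H = 2.3268 bits/symbol


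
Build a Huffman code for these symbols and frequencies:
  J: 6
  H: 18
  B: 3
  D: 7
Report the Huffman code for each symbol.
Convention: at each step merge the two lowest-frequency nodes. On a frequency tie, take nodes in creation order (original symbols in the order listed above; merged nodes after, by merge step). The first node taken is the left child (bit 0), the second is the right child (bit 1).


Huffman tree construction:
Step 1: Merge B(3) + J(6) = 9
Step 2: Merge D(7) + (B+J)(9) = 16
Step 3: Merge (D+(B+J))(16) + H(18) = 34
Read each symbol's code off the tree from the root (left child = 0, right child = 1).

Codes:
  J: 011 (length 3)
  H: 1 (length 1)
  B: 010 (length 3)
  D: 00 (length 2)
Average code length: 59/34 = 1.7353 bits/symbol


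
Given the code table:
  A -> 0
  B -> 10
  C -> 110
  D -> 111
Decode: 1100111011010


Decoding:
110 -> C
0 -> A
111 -> D
0 -> A
110 -> C
10 -> B


Result: CADACB


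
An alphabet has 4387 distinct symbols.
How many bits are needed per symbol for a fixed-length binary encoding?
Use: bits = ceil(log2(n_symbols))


log2(4387) = 12.099
Bracket: 2^12 = 4096 < 4387 <= 2^13 = 8192
So ceil(log2(4387)) = 13

bits = ceil(log2(4387)) = ceil(12.099) = 13 bits


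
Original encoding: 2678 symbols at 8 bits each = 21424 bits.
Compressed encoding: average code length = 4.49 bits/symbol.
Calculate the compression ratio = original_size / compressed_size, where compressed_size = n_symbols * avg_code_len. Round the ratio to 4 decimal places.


original_size = n_symbols * orig_bits = 2678 * 8 = 21424 bits
compressed_size = n_symbols * avg_code_len = 2678 * 4.49 = 12024.22 bits
ratio = original_size / compressed_size = 21424 / 12024.22 = 1.7817

Compression ratio = 1.7817


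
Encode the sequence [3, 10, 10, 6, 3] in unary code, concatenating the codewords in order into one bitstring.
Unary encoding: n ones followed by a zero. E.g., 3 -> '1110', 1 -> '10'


Encode each number as n ones followed by a terminating 0:
  3 -> 1110 (4 bits)
  10 -> 11111111110 (11 bits)
  10 -> 11111111110 (11 bits)
  6 -> 1111110 (7 bits)
  3 -> 1110 (4 bits)
Total length = 4 + 11 + 11 + 7 + 4 = 37 bits.

Unary([3, 10, 10, 6, 3]) = 1110111111111101111111111011111101110 (37 bits)


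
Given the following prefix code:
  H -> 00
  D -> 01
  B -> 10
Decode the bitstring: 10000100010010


Decoding step by step:
Bits 10 -> B
Bits 00 -> H
Bits 01 -> D
Bits 00 -> H
Bits 01 -> D
Bits 00 -> H
Bits 10 -> B


Decoded message: BHDHDHB


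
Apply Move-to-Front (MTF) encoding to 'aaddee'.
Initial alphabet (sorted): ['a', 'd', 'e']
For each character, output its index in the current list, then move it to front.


MTF encoding:
'a': index 0 in ['a', 'd', 'e'] -> ['a', 'd', 'e']
'a': index 0 in ['a', 'd', 'e'] -> ['a', 'd', 'e']
'd': index 1 in ['a', 'd', 'e'] -> ['d', 'a', 'e']
'd': index 0 in ['d', 'a', 'e'] -> ['d', 'a', 'e']
'e': index 2 in ['d', 'a', 'e'] -> ['e', 'd', 'a']
'e': index 0 in ['e', 'd', 'a'] -> ['e', 'd', 'a']


Output: [0, 0, 1, 0, 2, 0]


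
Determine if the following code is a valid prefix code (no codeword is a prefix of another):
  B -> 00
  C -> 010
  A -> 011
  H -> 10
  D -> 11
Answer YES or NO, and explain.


Checking each pair (does one codeword prefix another?):
  B='00' vs C='010': no prefix
  B='00' vs A='011': no prefix
  B='00' vs H='10': no prefix
  B='00' vs D='11': no prefix
  C='010' vs B='00': no prefix
  C='010' vs A='011': no prefix
  C='010' vs H='10': no prefix
  C='010' vs D='11': no prefix
  A='011' vs B='00': no prefix
  A='011' vs C='010': no prefix
  A='011' vs H='10': no prefix
  A='011' vs D='11': no prefix
  H='10' vs B='00': no prefix
  H='10' vs C='010': no prefix
  H='10' vs A='011': no prefix
  H='10' vs D='11': no prefix
  D='11' vs B='00': no prefix
  D='11' vs C='010': no prefix
  D='11' vs A='011': no prefix
  D='11' vs H='10': no prefix
No violation found over all pairs.

YES -- this is a valid prefix code. No codeword is a prefix of any other codeword.


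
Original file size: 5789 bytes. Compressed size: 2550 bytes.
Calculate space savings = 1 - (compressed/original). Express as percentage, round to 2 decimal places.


ratio = compressed/original = 2550/5789 = 0.440491
savings = 1 - ratio = 1 - 0.440491 = 0.559509
as a percentage: 0.559509 * 100 = 55.95%

Space savings = 1 - 2550/5789 = 55.95%


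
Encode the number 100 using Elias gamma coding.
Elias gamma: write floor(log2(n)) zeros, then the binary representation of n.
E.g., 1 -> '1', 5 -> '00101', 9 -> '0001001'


num_bits = floor(log2(100)) + 1 = 7
leading_zeros = num_bits - 1 = 6
binary(100) = 1100100

Elias gamma(100) = '000000' + '1100100' = 0000001100100 (13 bits)


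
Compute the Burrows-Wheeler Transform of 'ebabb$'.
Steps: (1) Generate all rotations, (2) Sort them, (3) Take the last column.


Rotations (sorted):
  0: $ebabb -> last char: b
  1: abb$eb -> last char: b
  2: b$ebab -> last char: b
  3: babb$e -> last char: e
  4: bb$eba -> last char: a
  5: ebabb$ -> last char: $


BWT = bbbea$


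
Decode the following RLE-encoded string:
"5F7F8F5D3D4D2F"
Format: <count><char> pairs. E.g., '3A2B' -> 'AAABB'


Expanding each <count><char> pair:
  5F -> 'FFFFF'
  7F -> 'FFFFFFF'
  8F -> 'FFFFFFFF'
  5D -> 'DDDDD'
  3D -> 'DDD'
  4D -> 'DDDD'
  2F -> 'FF'

Decoded = FFFFFFFFFFFFFFFFFFFFDDDDDDDDDDDDFF


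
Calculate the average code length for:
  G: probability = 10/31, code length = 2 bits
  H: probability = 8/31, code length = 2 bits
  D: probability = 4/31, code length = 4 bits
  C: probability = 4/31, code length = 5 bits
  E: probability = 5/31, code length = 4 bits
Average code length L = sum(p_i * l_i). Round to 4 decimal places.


Weighted contributions p_i * l_i:
  G: (10/31) * 2 = 20/31
  H: (8/31) * 2 = 16/31
  D: (4/31) * 4 = 16/31
  C: (4/31) * 5 = 20/31
  E: (5/31) * 4 = 20/31
Sum = (20 + 16 + 16 + 20 + 20)/31 = 92/31

L = 92/31 = 2.9677 bits/symbol


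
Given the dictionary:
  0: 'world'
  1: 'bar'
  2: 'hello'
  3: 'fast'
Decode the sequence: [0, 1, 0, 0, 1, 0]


Look up each index in the dictionary:
  0 -> 'world'
  1 -> 'bar'
  0 -> 'world'
  0 -> 'world'
  1 -> 'bar'
  0 -> 'world'

Decoded: "world bar world world bar world"


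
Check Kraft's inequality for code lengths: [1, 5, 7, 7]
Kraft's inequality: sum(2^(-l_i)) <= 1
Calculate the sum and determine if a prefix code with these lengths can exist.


Sum = 2^(-1) + 2^(-5) + 2^(-7) + 2^(-7)
    = 0.5 + 0.03125 + 0.0078125 + 0.0078125
    = 70/128 = 0.546875
Since 0.546875 <= 1, Kraft's inequality IS satisfied.
A prefix code with these lengths CAN exist.

Kraft sum = 0.546875. Satisfied.


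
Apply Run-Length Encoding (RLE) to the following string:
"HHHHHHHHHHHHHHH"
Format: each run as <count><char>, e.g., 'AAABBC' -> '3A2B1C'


Scanning runs left to right:
  i=0: run of 'H' x 15 -> '15H'

RLE = 15H


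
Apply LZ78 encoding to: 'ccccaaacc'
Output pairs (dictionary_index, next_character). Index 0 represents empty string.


LZ78 encoding steps:
Dictionary: {0: ''}
Step 1: w='' (idx 0), next='c' -> output (0, 'c'), add 'c' as idx 1
Step 2: w='c' (idx 1), next='c' -> output (1, 'c'), add 'cc' as idx 2
Step 3: w='c' (idx 1), next='a' -> output (1, 'a'), add 'ca' as idx 3
Step 4: w='' (idx 0), next='a' -> output (0, 'a'), add 'a' as idx 4
Step 5: w='a' (idx 4), next='c' -> output (4, 'c'), add 'ac' as idx 5
Step 6: w='c' (idx 1), end of input -> output (1, '')


Encoded: [(0, 'c'), (1, 'c'), (1, 'a'), (0, 'a'), (4, 'c'), (1, '')]


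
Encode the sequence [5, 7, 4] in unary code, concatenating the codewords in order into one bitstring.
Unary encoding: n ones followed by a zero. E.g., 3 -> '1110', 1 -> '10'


Encode each number as n ones followed by a terminating 0:
  5 -> 111110 (6 bits)
  7 -> 11111110 (8 bits)
  4 -> 11110 (5 bits)
Total length = 6 + 8 + 5 = 19 bits.

Unary([5, 7, 4]) = 1111101111111011110 (19 bits)


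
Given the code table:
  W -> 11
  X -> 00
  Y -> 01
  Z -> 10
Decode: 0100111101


Decoding:
01 -> Y
00 -> X
11 -> W
11 -> W
01 -> Y


Result: YXWWY


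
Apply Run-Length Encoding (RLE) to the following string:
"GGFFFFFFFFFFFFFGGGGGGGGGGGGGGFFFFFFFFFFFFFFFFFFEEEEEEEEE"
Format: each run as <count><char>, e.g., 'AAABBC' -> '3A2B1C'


Scanning runs left to right:
  i=0: run of 'G' x 2 -> '2G'
  i=2: run of 'F' x 13 -> '13F'
  i=15: run of 'G' x 14 -> '14G'
  i=29: run of 'F' x 18 -> '18F'
  i=47: run of 'E' x 9 -> '9E'

RLE = 2G13F14G18F9E


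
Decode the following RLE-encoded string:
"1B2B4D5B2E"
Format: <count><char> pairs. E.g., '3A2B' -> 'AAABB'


Expanding each <count><char> pair:
  1B -> 'B'
  2B -> 'BB'
  4D -> 'DDDD'
  5B -> 'BBBBB'
  2E -> 'EE'

Decoded = BBBDDDDBBBBBEE


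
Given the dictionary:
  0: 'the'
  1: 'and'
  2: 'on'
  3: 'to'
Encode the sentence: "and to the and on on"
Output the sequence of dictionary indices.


Look up each word in the dictionary:
  'and' -> 1
  'to' -> 3
  'the' -> 0
  'and' -> 1
  'on' -> 2
  'on' -> 2

Encoded: [1, 3, 0, 1, 2, 2]


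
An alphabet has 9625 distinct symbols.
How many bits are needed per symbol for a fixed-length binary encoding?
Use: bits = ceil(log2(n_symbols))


log2(9625) = 13.2326
Bracket: 2^13 = 8192 < 9625 <= 2^14 = 16384
So ceil(log2(9625)) = 14

bits = ceil(log2(9625)) = ceil(13.2326) = 14 bits


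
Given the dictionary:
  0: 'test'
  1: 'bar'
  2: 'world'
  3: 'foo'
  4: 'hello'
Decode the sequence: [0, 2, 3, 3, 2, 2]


Look up each index in the dictionary:
  0 -> 'test'
  2 -> 'world'
  3 -> 'foo'
  3 -> 'foo'
  2 -> 'world'
  2 -> 'world'

Decoded: "test world foo foo world world"


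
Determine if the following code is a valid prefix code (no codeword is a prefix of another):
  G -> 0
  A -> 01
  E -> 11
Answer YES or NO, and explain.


Checking each pair (does one codeword prefix another?):
  G='0' vs A='01': prefix -- VIOLATION

NO -- this is NOT a valid prefix code. G (0) is a prefix of A (01).


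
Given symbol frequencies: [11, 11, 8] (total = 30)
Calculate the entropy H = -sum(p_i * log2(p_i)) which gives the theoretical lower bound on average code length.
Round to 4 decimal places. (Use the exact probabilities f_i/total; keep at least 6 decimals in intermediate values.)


Per-symbol terms -p_i * log2(p_i) with p_i = f_i/30:
  p = 11/30 = 0.366667: log2(p) = -1.447459, -p*log2(p) = 0.530735
  p = 11/30 = 0.366667: log2(p) = -1.447459, -p*log2(p) = 0.530735
  p = 8/30 = 0.266667: log2(p) = -1.906891, -p*log2(p) = 0.508504
H = 0.530735 + 0.530735 + 0.508504 = 1.569974

H = 1.57 bits/symbol


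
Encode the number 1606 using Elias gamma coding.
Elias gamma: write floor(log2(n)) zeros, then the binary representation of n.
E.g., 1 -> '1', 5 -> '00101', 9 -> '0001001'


num_bits = floor(log2(1606)) + 1 = 11
leading_zeros = num_bits - 1 = 10
binary(1606) = 11001000110

Elias gamma(1606) = '0000000000' + '11001000110' = 000000000011001000110 (21 bits)


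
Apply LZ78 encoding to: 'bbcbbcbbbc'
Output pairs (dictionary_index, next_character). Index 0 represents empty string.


LZ78 encoding steps:
Dictionary: {0: ''}
Step 1: w='' (idx 0), next='b' -> output (0, 'b'), add 'b' as idx 1
Step 2: w='b' (idx 1), next='c' -> output (1, 'c'), add 'bc' as idx 2
Step 3: w='b' (idx 1), next='b' -> output (1, 'b'), add 'bb' as idx 3
Step 4: w='' (idx 0), next='c' -> output (0, 'c'), add 'c' as idx 4
Step 5: w='bb' (idx 3), next='b' -> output (3, 'b'), add 'bbb' as idx 5
Step 6: w='c' (idx 4), end of input -> output (4, '')


Encoded: [(0, 'b'), (1, 'c'), (1, 'b'), (0, 'c'), (3, 'b'), (4, '')]


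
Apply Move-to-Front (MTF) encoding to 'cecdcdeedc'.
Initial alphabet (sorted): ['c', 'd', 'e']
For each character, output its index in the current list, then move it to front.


MTF encoding:
'c': index 0 in ['c', 'd', 'e'] -> ['c', 'd', 'e']
'e': index 2 in ['c', 'd', 'e'] -> ['e', 'c', 'd']
'c': index 1 in ['e', 'c', 'd'] -> ['c', 'e', 'd']
'd': index 2 in ['c', 'e', 'd'] -> ['d', 'c', 'e']
'c': index 1 in ['d', 'c', 'e'] -> ['c', 'd', 'e']
'd': index 1 in ['c', 'd', 'e'] -> ['d', 'c', 'e']
'e': index 2 in ['d', 'c', 'e'] -> ['e', 'd', 'c']
'e': index 0 in ['e', 'd', 'c'] -> ['e', 'd', 'c']
'd': index 1 in ['e', 'd', 'c'] -> ['d', 'e', 'c']
'c': index 2 in ['d', 'e', 'c'] -> ['c', 'd', 'e']


Output: [0, 2, 1, 2, 1, 1, 2, 0, 1, 2]


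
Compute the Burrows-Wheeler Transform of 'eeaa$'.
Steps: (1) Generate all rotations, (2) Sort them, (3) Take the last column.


Rotations (sorted):
  0: $eeaa -> last char: a
  1: a$eea -> last char: a
  2: aa$ee -> last char: e
  3: eaa$e -> last char: e
  4: eeaa$ -> last char: $


BWT = aaee$


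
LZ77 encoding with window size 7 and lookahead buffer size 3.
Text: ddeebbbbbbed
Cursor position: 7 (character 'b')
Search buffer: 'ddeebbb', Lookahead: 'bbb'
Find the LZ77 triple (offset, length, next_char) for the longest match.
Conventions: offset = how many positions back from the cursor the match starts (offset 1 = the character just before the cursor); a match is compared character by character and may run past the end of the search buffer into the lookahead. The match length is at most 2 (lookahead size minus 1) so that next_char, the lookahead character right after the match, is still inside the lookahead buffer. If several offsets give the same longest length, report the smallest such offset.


Try each offset into the search buffer:
  offset=1 (pos 6, char 'b'): match length 2
  offset=2 (pos 5, char 'b'): match length 2
  offset=3 (pos 4, char 'b'): match length 2
  offset=4 (pos 3, char 'e'): match length 0
  offset=5 (pos 2, char 'e'): match length 0
  offset=6 (pos 1, char 'd'): match length 0
  offset=7 (pos 0, char 'd'): match length 0
Longest match has length 2, found at offsets 1, 2, 3; take the smallest, offset 1.
next_char = character at position 7 + 2 = 9 -> 'b'

Best match: offset=1, length=2 (matching 'bb' starting at position 6)
LZ77 triple: (1, 2, 'b')


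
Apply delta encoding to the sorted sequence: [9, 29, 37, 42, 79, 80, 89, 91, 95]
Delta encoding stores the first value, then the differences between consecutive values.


First value: 9
Deltas:
  29 - 9 = 20
  37 - 29 = 8
  42 - 37 = 5
  79 - 42 = 37
  80 - 79 = 1
  89 - 80 = 9
  91 - 89 = 2
  95 - 91 = 4


Delta encoded: [9, 20, 8, 5, 37, 1, 9, 2, 4]


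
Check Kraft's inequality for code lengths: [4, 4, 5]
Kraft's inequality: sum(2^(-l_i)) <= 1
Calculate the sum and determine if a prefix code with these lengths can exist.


Sum = 2^(-4) + 2^(-4) + 2^(-5)
    = 0.0625 + 0.0625 + 0.03125
    = 5/32 = 0.15625
Since 0.15625 <= 1, Kraft's inequality IS satisfied.
A prefix code with these lengths CAN exist.

Kraft sum = 0.15625. Satisfied.


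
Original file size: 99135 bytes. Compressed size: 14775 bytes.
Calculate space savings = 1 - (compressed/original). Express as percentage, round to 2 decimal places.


ratio = compressed/original = 14775/99135 = 0.149039
savings = 1 - ratio = 1 - 0.149039 = 0.850961
as a percentage: 0.850961 * 100 = 85.1%

Space savings = 1 - 14775/99135 = 85.1%


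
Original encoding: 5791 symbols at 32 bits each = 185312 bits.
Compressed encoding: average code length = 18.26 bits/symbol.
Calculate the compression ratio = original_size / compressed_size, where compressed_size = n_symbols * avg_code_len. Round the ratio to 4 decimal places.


original_size = n_symbols * orig_bits = 5791 * 32 = 185312 bits
compressed_size = n_symbols * avg_code_len = 5791 * 18.26 = 105743.66 bits
ratio = original_size / compressed_size = 185312 / 105743.66 = 1.7525

Compression ratio = 1.7525


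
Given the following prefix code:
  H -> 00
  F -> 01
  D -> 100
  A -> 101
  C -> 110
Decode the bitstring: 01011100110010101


Decoding step by step:
Bits 01 -> F
Bits 01 -> F
Bits 110 -> C
Bits 01 -> F
Bits 100 -> D
Bits 101 -> A
Bits 01 -> F


Decoded message: FFCFDAF


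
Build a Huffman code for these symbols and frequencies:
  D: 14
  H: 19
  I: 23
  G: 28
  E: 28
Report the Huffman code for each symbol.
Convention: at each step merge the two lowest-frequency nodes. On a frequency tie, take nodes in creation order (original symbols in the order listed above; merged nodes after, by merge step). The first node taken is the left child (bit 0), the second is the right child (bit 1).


Huffman tree construction:
Step 1: Merge D(14) + H(19) = 33
Step 2: Merge I(23) + G(28) = 51
Step 3: Merge E(28) + (D+H)(33) = 61
Step 4: Merge (I+G)(51) + (E+(D+H))(61) = 112
Read each symbol's code off the tree from the root (left child = 0, right child = 1).

Codes:
  D: 110 (length 3)
  H: 111 (length 3)
  I: 00 (length 2)
  G: 01 (length 2)
  E: 10 (length 2)
Average code length: 257/112 = 2.2946 bits/symbol


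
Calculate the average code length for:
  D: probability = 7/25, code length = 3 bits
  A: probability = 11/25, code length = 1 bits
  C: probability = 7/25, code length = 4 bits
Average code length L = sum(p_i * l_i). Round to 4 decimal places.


Weighted contributions p_i * l_i:
  D: (7/25) * 3 = 21/25
  A: (11/25) * 1 = 11/25
  C: (7/25) * 4 = 28/25
Sum = (21 + 11 + 28)/25 = 60/25

L = 60/25 = 2.4000 bits/symbol


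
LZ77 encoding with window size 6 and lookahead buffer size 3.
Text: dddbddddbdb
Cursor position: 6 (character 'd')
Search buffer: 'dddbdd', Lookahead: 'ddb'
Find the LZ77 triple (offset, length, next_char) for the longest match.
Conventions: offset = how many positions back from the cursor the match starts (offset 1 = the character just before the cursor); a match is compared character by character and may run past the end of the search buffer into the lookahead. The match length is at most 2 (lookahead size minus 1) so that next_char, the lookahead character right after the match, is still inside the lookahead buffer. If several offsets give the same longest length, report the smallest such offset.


Try each offset into the search buffer:
  offset=1 (pos 5, char 'd'): match length 2
  offset=2 (pos 4, char 'd'): match length 2
  offset=3 (pos 3, char 'b'): match length 0
  offset=4 (pos 2, char 'd'): match length 1
  offset=5 (pos 1, char 'd'): match length 2
  offset=6 (pos 0, char 'd'): match length 2
Longest match has length 2, found at offsets 1, 2, 5, 6; take the smallest, offset 1.
next_char = character at position 6 + 2 = 8 -> 'b'

Best match: offset=1, length=2 (matching 'dd' starting at position 5)
LZ77 triple: (1, 2, 'b')


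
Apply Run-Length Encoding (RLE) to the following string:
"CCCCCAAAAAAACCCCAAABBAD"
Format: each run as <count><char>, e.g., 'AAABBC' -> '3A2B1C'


Scanning runs left to right:
  i=0: run of 'C' x 5 -> '5C'
  i=5: run of 'A' x 7 -> '7A'
  i=12: run of 'C' x 4 -> '4C'
  i=16: run of 'A' x 3 -> '3A'
  i=19: run of 'B' x 2 -> '2B'
  i=21: run of 'A' x 1 -> '1A'
  i=22: run of 'D' x 1 -> '1D'

RLE = 5C7A4C3A2B1A1D


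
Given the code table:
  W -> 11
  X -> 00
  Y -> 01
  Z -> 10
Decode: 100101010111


Decoding:
10 -> Z
01 -> Y
01 -> Y
01 -> Y
01 -> Y
11 -> W


Result: ZYYYYW
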